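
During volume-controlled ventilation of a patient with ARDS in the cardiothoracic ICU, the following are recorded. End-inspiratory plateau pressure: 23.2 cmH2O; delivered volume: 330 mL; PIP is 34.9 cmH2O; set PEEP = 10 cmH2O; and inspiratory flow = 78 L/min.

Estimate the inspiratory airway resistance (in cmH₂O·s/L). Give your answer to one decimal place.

Flow: 78 L/min ÷ 60 = 1.3 L/s.
Raw = (PIP − Pplat) / flow = (34.9 − 23.2) / 1.3 = 11.7 / 1.3 = 9.0 cmH2O·s/L.

9.0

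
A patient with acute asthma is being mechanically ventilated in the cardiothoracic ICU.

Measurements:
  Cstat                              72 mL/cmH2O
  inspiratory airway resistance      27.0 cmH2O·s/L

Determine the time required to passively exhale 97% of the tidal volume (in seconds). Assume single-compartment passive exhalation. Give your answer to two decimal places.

τ = R × C = 27.0 × 72 mL/cmH2O = 27.0 × 0.072 L/cmH2O = 1.944 s.
Exhaled fraction f = 1 − e^(−t/τ) → t = −τ·ln(1 − f) = −1.944·ln(0.03) = 6.817 s.

6.82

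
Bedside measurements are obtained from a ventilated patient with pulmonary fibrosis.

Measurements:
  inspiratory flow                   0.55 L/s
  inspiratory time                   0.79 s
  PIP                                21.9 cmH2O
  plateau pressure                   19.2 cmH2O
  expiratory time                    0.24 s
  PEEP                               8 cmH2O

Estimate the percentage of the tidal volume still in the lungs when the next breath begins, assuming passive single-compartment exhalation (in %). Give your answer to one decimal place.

Vt = flow × Ti = 0.55 L/s × 0.79 s × 1000 mL/L = 434.5 mL.
R = (PIP − Pplat)/V̇ = (21.9 − 19.2) / 0.55 = 2.7/0.55 = 4.909 cmH2O·s/L.
C = Vt/(Pplat − PEEP) = 434.5 / (19.2 − 8) = 434.5/11.2 = 38.795 mL/cmH2O.
τ = R × C = 4.909 × 0.0388 L/cmH2O = 0.1905 s.
Fraction remaining at end-expiration = e^(−Te/τ) = e^(−0.24/0.1905) = 0.2837 → 28.37%.

28.4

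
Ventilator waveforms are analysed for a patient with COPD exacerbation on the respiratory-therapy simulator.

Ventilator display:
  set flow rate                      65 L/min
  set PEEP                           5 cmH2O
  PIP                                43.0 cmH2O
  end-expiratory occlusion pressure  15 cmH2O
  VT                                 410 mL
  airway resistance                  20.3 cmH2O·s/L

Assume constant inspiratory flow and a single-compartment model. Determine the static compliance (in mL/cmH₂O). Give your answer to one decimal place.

Flow: 65 L/min ÷ 60 = 1.0833 L/s.
Total PEEP = 15 cmH2O (set 5 + intrinsic 10); this is the baseline alveolar pressure.
Equation of motion (constant flow): PIP = Vt/C + R·V̇ + PEEP.
Vt/C = PIP − R·V̇ − PEEP = 43.0 − 20.3×1.0833 − 15 = 43.0 − 21.991 − 15 = 6.009 cmH2O.
C = Vt / 6.009 = 410 / 6.009 = 68.231 mL/cmH2O.

68.2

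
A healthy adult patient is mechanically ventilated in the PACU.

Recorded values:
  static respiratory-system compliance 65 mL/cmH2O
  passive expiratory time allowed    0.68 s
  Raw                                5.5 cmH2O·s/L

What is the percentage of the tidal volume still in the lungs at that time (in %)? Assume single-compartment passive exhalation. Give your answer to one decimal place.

14.9

τ = R × C = 5.5 × 65 mL/cmH2O = 5.5 × 0.065 L/cmH2O = 0.3575 s.
Passive exhalation: V(t)/V₀ = e^(−t/τ) = e^(−0.68/0.3575) = 0.1493.
Fraction remaining = 0.1493 → 14.93%.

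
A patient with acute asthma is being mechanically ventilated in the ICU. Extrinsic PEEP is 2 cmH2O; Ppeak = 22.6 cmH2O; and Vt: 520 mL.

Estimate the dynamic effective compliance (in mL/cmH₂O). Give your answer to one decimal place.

Dynamic compliance = Vt / (PIP − PEEP) = 520 / (22.6 − 2) = 520 / 20.6 = 25.243 mL/cmH2O.

25.2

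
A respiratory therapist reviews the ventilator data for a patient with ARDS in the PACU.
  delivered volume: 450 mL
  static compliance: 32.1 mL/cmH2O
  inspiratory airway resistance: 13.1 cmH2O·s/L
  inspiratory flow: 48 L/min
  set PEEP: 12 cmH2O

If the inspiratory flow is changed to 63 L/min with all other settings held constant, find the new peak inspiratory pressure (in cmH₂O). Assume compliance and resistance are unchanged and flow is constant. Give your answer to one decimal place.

Flow: 48 L/min ÷ 60 = 0.8 L/s.
New flow: 63 L/min ÷ 60 = 1.05 L/s.
PIP = Vt/C + R·V̇ + PEEP (constant-flow equation of motion).
Only the resistive term changes: ΔPIP = R × ΔV̇ = 13.1 × (1.05 − 0.8) = 13.1 × 0.25 = 3.275 cmH2O.
Original PIP = 450/32.1 + 13.1×0.8 + 12 = 36.499 cmH2O; new PIP = 36.499 + (3.275) = 39.774 cmH2O.

39.8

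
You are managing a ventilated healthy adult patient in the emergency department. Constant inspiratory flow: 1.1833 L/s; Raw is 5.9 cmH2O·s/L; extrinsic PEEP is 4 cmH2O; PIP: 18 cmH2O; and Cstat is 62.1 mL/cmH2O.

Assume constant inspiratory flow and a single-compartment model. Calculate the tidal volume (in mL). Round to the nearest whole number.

436

Equation of motion (constant flow): PIP = Vt/C + R·V̇ + PEEP.
Vt/C = PIP − R·V̇ − PEEP = 18 − 6.981 − 4 = 7.019 cmH2O.
Vt = C × 7.019 = 62.1 × 7.019 = 435.88 mL.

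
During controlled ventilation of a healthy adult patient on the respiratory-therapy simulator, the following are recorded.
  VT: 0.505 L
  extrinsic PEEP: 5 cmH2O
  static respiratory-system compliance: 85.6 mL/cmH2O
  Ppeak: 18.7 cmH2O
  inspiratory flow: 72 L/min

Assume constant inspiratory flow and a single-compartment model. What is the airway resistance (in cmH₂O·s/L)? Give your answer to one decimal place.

Flow: 72 L/min ÷ 60 = 1.2 L/s.
Equation of motion (constant flow): PIP = Vt/C + R·V̇ + PEEP.
R·V̇ = PIP − Vt/C − PEEP = 18.7 − 505/85.6 − 5 = 18.7 − 5.9 − 5 = 7.8 cmH2O.
R = 7.8 / 1.2 = 6.5 cmH2O·s/L.

6.5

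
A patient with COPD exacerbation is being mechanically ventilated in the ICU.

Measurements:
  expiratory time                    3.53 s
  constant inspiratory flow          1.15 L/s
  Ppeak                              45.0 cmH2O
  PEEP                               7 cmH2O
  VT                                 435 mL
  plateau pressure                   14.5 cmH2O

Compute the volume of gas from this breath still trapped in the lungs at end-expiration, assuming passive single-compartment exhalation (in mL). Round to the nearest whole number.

44

R = (PIP − Pplat)/V̇ = (45.0 − 14.5) / 1.15 = 30.5/1.15 = 26.522 cmH2O·s/L.
C = Vt/(Pplat − PEEP) = 435.0 / (14.5 − 7) = 435.0/7.5 = 58.0 mL/cmH2O.
τ = R × C = 26.522 × 0.058 L/cmH2O = 1.538 s.
Fraction remaining = e^(−Te/τ) = e^(−3.53/1.538) = 0.1007.
Trapped volume = 435.0 × 0.1007 = 43.805 mL.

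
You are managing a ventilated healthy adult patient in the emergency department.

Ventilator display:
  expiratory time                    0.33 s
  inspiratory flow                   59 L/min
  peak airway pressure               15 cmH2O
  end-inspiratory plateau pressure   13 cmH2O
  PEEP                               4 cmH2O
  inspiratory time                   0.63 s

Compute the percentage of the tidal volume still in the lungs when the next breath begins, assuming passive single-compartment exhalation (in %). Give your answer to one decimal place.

9.5

Flow: 59 L/min ÷ 60 = 0.9833 L/s.
Vt = flow × Ti = 0.9833 L/s × 0.63 s × 1000 mL/L = 619.48 mL.
R = (PIP − Pplat)/V̇ = (15 − 13) / 0.9833 = 2.0/0.9833 = 2.034 cmH2O·s/L.
C = Vt/(Pplat − PEEP) = 619.48 / (13 − 4) = 619.48/9.0 = 68.831 mL/cmH2O.
τ = R × C = 2.034 × 0.06883 L/cmH2O = 0.14 s.
Fraction remaining at end-expiration = e^(−Te/τ) = e^(−0.33/0.14) = 0.09469 → 9.469%.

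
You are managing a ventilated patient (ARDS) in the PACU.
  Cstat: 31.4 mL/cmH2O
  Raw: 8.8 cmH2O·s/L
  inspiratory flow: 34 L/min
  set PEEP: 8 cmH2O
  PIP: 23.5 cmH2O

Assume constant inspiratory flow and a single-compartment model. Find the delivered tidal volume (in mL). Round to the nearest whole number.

330

Flow: 34 L/min ÷ 60 = 0.5667 L/s.
Equation of motion (constant flow): PIP = Vt/C + R·V̇ + PEEP.
Vt/C = PIP − R·V̇ − PEEP = 23.5 − 4.987 − 8 = 10.513 cmH2O.
Vt = C × 10.513 = 31.4 × 10.513 = 330.11 mL.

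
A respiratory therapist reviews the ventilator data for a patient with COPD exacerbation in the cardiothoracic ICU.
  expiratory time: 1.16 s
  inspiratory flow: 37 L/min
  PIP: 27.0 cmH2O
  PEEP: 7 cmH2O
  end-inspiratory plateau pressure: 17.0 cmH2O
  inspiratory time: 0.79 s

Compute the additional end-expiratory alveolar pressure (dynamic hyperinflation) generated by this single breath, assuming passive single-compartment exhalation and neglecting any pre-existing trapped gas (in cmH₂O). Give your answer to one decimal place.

Flow: 37 L/min ÷ 60 = 0.6167 L/s.
Vt = flow × Ti = 0.6167 L/s × 0.79 s × 1000 mL/L = 487.19 mL.
R = (PIP − Pplat)/V̇ = (27.0 − 17.0) / 0.6167 = 10.0/0.6167 = 16.215 cmH2O·s/L.
C = Vt/(Pplat − PEEP) = 487.19 / (17.0 − 7) = 487.19/10.0 = 48.719 mL/cmH2O.
τ = R × C = 16.215 × 0.04872 L/cmH2O = 0.79 s.
Fraction remaining = e^(−Te/τ) = e^(−1.16/0.79) = 0.2303; trapped volume = 487.19 × 0.2303 = 112.2 mL.
Additional alveolar pressure from trapping ≈ V_trapped / C = 112.2 / 48.719 = 2.303 cmH2O.

2.3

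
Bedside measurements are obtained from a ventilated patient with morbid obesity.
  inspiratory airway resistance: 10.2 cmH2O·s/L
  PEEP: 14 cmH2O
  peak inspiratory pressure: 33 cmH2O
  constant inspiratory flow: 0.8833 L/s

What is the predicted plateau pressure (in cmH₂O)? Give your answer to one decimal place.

24.0

Pplat = PIP − Raw × flow = 33 − 10.2 × 0.8833 = 33 − 9.01 = 23.99 cmH2O.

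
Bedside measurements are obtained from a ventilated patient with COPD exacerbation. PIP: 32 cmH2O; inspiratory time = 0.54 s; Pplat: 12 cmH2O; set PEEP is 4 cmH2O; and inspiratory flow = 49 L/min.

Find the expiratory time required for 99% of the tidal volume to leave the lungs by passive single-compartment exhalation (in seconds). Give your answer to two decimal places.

Flow: 49 L/min ÷ 60 = 0.8167 L/s.
Vt = flow × Ti = 0.8167 L/s × 0.54 s × 1000 mL/L = 441.02 mL.
R = (PIP − Pplat)/V̇ = (32 − 12) / 0.8167 = 20.0/0.8167 = 24.489 cmH2O·s/L.
C = Vt/(Pplat − PEEP) = 441.02 / (12 − 4) = 441.02/8.0 = 55.128 mL/cmH2O.
τ = R × C = 24.489 × 0.05513 L/cmH2O = 1.35 s.
t = −τ·ln(1 − 0.99) = −1.35·ln(0.01) = 6.217 s.

6.22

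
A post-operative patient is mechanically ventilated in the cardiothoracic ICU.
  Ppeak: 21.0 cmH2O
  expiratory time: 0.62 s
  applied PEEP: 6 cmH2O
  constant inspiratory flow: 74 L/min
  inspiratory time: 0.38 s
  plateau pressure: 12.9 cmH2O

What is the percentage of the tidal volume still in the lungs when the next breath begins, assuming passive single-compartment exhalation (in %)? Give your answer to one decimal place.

24.9

Flow: 74 L/min ÷ 60 = 1.2333 L/s.
Vt = flow × Ti = 1.2333 L/s × 0.38 s × 1000 mL/L = 468.65 mL.
R = (PIP − Pplat)/V̇ = (21.0 − 12.9) / 1.2333 = 8.1/1.2333 = 6.568 cmH2O·s/L.
C = Vt/(Pplat − PEEP) = 468.65 / (12.9 − 6) = 468.65/6.9 = 67.92 mL/cmH2O.
τ = R × C = 6.568 × 0.06792 L/cmH2O = 0.4461 s.
Fraction remaining at end-expiration = e^(−Te/τ) = e^(−0.62/0.4461) = 0.2491 → 24.91%.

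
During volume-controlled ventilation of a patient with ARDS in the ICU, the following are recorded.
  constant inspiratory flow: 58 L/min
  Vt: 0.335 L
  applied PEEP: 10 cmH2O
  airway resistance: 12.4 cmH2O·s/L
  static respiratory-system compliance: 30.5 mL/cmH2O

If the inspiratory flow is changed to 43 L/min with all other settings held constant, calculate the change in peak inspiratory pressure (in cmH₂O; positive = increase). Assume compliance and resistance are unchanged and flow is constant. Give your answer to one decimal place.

-3.1

Flow: 58 L/min ÷ 60 = 0.9667 L/s.
New flow: 43 L/min ÷ 60 = 0.7167 L/s.
PIP = Vt/C + R·V̇ + PEEP (constant-flow equation of motion).
Only the resistive term changes: ΔPIP = R × ΔV̇ = 12.4 × (0.7167 − 0.9667) = 12.4 × -0.25 = -3.1 cmH2O.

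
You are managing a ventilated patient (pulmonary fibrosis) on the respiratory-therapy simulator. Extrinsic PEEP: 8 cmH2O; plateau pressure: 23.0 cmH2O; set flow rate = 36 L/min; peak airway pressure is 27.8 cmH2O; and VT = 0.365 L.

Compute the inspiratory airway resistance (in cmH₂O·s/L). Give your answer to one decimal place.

Flow: 36 L/min ÷ 60 = 0.6 L/s.
Raw = (PIP − Pplat) / flow = (27.8 − 23.0) / 0.6 = 4.8 / 0.6 = 8.0 cmH2O·s/L.

8.0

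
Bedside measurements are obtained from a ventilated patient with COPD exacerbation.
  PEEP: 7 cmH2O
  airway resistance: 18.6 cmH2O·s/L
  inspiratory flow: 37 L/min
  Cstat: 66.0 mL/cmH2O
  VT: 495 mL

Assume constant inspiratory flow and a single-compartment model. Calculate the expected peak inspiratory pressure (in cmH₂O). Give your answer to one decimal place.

26.0

Flow: 37 L/min ÷ 60 = 0.6167 L/s.
Equation of motion (constant flow): PIP = Vt/C + R·V̇ + PEEP.
PIP = 495/66.0 + 18.6×0.6167 + 7 = 7.5 + 11.471 + 7 = 25.971 cmH2O.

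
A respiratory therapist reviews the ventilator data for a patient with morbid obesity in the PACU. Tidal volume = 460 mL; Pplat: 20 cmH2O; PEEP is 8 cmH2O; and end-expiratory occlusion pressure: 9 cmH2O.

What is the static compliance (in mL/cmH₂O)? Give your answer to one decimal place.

End-expiratory occlusion gives total PEEP = 9 cmH2O (intrinsic PEEP = 9 − 8 = 1). Use total PEEP for the elastic gradient.
Cstat = Vt / (Pplat − PEEPtotal) = 460 / (20 − 9) = 460 / 11.0 = 41.818 mL/cmH2O.

41.8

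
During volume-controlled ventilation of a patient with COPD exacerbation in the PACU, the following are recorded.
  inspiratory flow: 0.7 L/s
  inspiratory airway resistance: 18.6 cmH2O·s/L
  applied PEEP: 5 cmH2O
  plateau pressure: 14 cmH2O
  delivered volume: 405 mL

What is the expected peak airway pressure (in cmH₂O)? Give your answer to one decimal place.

27.0

PIP = Pplat + Raw × flow = 14 + 18.6 × 0.7 = 14 + 13.02 = 27.02 cmH2O.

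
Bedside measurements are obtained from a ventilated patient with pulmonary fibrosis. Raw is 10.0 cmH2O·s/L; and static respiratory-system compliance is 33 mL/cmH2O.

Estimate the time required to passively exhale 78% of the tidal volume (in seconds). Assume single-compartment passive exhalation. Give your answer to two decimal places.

τ = R × C = 10.0 × 33 mL/cmH2O = 10.0 × 0.033 L/cmH2O = 0.33 s.
Exhaled fraction f = 1 − e^(−t/τ) → t = −τ·ln(1 − f) = −0.33·ln(0.22) = 0.4997 s.

0.50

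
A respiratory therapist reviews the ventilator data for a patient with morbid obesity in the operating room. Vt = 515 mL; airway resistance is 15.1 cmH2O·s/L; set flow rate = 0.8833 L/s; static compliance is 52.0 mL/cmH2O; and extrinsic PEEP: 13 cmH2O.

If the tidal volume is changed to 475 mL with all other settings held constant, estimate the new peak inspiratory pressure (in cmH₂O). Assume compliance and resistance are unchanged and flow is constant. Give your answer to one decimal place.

35.5

PIP = Vt/C + R·V̇ + PEEP (constant-flow equation of motion).
Only the elastic term changes: ΔPIP = ΔVt / C = (475 − 515) / 52.0 = -0.7692 cmH2O.
Original PIP = 515/52.0 + 15.1×0.8833 + 13 = 36.242 cmH2O; new PIP = 36.242 + (-0.7692) = 35.473 cmH2O.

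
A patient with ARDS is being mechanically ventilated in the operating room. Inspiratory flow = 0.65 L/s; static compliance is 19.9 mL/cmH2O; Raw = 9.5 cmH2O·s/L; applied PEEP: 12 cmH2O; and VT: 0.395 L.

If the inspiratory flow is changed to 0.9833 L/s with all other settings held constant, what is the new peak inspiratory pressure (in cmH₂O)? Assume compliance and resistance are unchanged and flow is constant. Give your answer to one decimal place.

41.2

PIP = Vt/C + R·V̇ + PEEP (constant-flow equation of motion).
Only the resistive term changes: ΔPIP = R × ΔV̇ = 9.5 × (0.9833 − 0.65) = 9.5 × 0.3333 = 3.166 cmH2O.
Original PIP = 395/19.9 + 9.5×0.65 + 12 = 38.024 cmH2O; new PIP = 38.024 + (3.166) = 41.19 cmH2O.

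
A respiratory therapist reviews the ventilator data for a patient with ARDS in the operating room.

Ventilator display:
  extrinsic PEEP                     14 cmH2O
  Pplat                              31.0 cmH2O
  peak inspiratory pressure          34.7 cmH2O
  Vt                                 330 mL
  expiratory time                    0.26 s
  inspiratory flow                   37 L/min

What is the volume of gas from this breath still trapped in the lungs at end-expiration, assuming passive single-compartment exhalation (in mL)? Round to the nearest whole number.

35

Flow: 37 L/min ÷ 60 = 0.6167 L/s.
R = (PIP − Pplat)/V̇ = (34.7 − 31.0) / 0.6167 = 3.7/0.6167 = 6.0 cmH2O·s/L.
C = Vt/(Pplat − PEEP) = 330.0 / (31.0 − 14) = 330.0/17.0 = 19.412 mL/cmH2O.
τ = R × C = 6.0 × 0.01941 L/cmH2O = 0.1165 s.
Fraction remaining = e^(−Te/τ) = e^(−0.26/0.1165) = 0.1073.
Trapped volume = 330.0 × 0.1073 = 35.409 mL.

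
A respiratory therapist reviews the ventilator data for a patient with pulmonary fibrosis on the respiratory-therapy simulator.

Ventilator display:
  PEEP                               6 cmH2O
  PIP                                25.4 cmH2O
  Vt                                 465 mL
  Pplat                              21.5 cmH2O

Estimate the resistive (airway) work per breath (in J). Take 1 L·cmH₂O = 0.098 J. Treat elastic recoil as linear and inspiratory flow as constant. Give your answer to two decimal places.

With constant inspiratory flow the resistive pressure is constant at PIP − Pplat = 25.4 − 21.5 = 3.9 cmH2O, so resistive work = 3.9 × 0.465 = 1.814 L·cmH2O.
× 0.098 J/(L·cmH2O) → 0.1778 J.

0.18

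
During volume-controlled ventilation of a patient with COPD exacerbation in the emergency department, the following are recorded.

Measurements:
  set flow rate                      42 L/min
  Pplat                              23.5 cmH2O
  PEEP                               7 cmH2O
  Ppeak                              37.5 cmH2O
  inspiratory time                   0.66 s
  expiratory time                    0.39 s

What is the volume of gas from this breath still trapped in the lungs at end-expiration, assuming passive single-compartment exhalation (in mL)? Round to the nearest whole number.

Flow: 42 L/min ÷ 60 = 0.7 L/s.
Vt = flow × Ti = 0.7 L/s × 0.66 s × 1000 mL/L = 462.0 mL.
R = (PIP − Pplat)/V̇ = (37.5 − 23.5) / 0.7 = 14.0/0.7 = 20.0 cmH2O·s/L.
C = Vt/(Pplat − PEEP) = 462.0 / (23.5 − 7) = 462.0/16.5 = 28.0 mL/cmH2O.
τ = R × C = 20.0 × 0.028 L/cmH2O = 0.56 s.
Fraction remaining = e^(−Te/τ) = e^(−0.39/0.56) = 0.4984.
Trapped volume = 462.0 × 0.4984 = 230.26 mL.

230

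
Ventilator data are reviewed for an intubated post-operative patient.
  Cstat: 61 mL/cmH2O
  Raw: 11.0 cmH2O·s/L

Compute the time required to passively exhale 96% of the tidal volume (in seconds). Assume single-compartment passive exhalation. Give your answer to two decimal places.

τ = R × C = 11.0 × 61 mL/cmH2O = 11.0 × 0.061 L/cmH2O = 0.671 s.
Exhaled fraction f = 1 − e^(−t/τ) → t = −τ·ln(1 − f) = −0.671·ln(0.04) = 2.16 s.

2.16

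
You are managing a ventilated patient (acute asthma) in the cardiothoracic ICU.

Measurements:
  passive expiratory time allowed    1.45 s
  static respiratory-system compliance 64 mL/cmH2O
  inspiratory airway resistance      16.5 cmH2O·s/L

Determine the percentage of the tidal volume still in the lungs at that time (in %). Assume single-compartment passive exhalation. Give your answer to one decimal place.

25.3

τ = R × C = 16.5 × 64 mL/cmH2O = 16.5 × 0.064 L/cmH2O = 1.056 s.
Passive exhalation: V(t)/V₀ = e^(−t/τ) = e^(−1.45/1.056) = 0.2533.
Fraction remaining = 0.2533 → 25.33%.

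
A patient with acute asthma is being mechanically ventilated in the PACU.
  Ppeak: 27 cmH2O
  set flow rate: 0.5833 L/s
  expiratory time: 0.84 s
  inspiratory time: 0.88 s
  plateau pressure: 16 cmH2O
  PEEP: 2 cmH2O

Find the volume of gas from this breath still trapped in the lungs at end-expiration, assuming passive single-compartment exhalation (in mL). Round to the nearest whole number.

152

Vt = flow × Ti = 0.5833 L/s × 0.88 s × 1000 mL/L = 513.3 mL.
R = (PIP − Pplat)/V̇ = (27 − 16) / 0.5833 = 11.0/0.5833 = 18.858 cmH2O·s/L.
C = Vt/(Pplat − PEEP) = 513.3 / (16 − 2) = 513.3/14.0 = 36.664 mL/cmH2O.
τ = R × C = 18.858 × 0.03666 L/cmH2O = 0.6913 s.
Fraction remaining = e^(−Te/τ) = e^(−0.84/0.6913) = 0.2967.
Trapped volume = 513.3 × 0.2967 = 152.3 mL.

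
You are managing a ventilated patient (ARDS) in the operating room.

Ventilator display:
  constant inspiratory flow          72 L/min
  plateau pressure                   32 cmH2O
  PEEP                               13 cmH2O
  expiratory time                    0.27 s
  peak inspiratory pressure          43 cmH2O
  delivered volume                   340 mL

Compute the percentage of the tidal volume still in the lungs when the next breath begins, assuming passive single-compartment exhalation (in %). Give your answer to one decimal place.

Flow: 72 L/min ÷ 60 = 1.2 L/s.
R = (PIP − Pplat)/V̇ = (43 − 32) / 1.2 = 11.0/1.2 = 9.167 cmH2O·s/L.
C = Vt/(Pplat − PEEP) = 340.0 / (32 − 13) = 340.0/19.0 = 17.895 mL/cmH2O.
τ = R × C = 9.167 × 0.0179 L/cmH2O = 0.1641 s.
Fraction remaining at end-expiration = e^(−Te/τ) = e^(−0.27/0.1641) = 0.1929 → 19.29%.

19.3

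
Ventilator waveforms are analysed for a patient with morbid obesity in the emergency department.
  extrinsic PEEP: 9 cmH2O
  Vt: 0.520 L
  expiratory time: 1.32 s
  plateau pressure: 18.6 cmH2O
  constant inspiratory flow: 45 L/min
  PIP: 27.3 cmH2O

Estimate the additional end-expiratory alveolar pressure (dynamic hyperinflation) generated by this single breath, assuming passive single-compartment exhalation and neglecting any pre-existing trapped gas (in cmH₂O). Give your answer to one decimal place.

1.2

Flow: 45 L/min ÷ 60 = 0.75 L/s.
R = (PIP − Pplat)/V̇ = (27.3 − 18.6) / 0.75 = 8.7/0.75 = 11.6 cmH2O·s/L.
C = Vt/(Pplat − PEEP) = 520.0 / (18.6 − 9) = 520.0/9.6 = 54.167 mL/cmH2O.
τ = R × C = 11.6 × 0.05417 L/cmH2O = 0.6284 s.
Fraction remaining = e^(−Te/τ) = e^(−1.32/0.6284) = 0.1224; trapped volume = 520.0 × 0.1224 = 63.648 mL.
Additional alveolar pressure from trapping ≈ V_trapped / C = 63.648 / 54.167 = 1.175 cmH2O.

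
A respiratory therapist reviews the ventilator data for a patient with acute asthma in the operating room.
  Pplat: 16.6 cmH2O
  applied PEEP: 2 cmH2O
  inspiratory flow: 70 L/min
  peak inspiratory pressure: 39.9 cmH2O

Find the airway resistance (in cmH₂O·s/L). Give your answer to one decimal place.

Flow: 70 L/min ÷ 60 = 1.1667 L/s.
Raw = (PIP − Pplat) / flow = (39.9 − 16.6) / 1.1667 = 23.3 / 1.1667 = 19.971 cmH2O·s/L.

20.0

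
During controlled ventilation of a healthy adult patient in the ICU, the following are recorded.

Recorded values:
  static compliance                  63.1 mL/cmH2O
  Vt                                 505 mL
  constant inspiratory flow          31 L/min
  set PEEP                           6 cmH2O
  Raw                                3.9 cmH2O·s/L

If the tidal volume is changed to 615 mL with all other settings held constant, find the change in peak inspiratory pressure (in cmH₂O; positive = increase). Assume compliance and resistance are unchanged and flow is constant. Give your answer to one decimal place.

1.7

PIP = Vt/C + R·V̇ + PEEP (constant-flow equation of motion).
Only the elastic term changes: ΔPIP = ΔVt / C = (615 − 505) / 63.1 = 1.743 cmH2O.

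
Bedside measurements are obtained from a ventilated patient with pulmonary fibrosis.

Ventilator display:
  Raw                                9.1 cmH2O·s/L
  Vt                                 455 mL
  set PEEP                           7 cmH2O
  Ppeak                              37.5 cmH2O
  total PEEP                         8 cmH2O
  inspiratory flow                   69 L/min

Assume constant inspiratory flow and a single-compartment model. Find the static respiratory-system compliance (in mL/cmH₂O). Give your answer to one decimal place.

23.9

Flow: 69 L/min ÷ 60 = 1.15 L/s.
Total PEEP = 8 cmH2O (set 7 + intrinsic 1); this is the baseline alveolar pressure.
Equation of motion (constant flow): PIP = Vt/C + R·V̇ + PEEP.
Vt/C = PIP − R·V̇ − PEEP = 37.5 − 9.1×1.15 − 8 = 37.5 − 10.465 − 8 = 19.035 cmH2O.
C = Vt / 19.035 = 455 / 19.035 = 23.903 mL/cmH2O.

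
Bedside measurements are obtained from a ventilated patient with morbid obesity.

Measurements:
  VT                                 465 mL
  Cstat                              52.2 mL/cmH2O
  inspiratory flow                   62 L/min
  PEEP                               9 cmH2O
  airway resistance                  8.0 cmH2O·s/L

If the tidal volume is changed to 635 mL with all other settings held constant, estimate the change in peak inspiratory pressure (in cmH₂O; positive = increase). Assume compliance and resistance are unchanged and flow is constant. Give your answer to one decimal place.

PIP = Vt/C + R·V̇ + PEEP (constant-flow equation of motion).
Only the elastic term changes: ΔPIP = ΔVt / C = (635 − 465) / 52.2 = 3.257 cmH2O.

3.3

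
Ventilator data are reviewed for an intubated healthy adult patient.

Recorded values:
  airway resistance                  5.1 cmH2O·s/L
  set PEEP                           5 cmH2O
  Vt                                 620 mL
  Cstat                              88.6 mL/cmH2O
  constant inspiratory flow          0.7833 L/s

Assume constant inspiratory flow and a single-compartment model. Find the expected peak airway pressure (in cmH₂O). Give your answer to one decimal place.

16.0

Equation of motion (constant flow): PIP = Vt/C + R·V̇ + PEEP.
PIP = 620/88.6 + 5.1×0.7833 + 5 = 6.998 + 3.995 + 5 = 15.993 cmH2O.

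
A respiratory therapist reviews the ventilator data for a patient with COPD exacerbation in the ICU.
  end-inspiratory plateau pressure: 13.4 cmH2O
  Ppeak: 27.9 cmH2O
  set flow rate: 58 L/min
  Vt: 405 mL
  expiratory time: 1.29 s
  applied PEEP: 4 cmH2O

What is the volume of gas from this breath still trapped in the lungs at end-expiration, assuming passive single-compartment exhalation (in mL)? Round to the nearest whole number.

Flow: 58 L/min ÷ 60 = 0.9667 L/s.
R = (PIP − Pplat)/V̇ = (27.9 − 13.4) / 0.9667 = 14.5/0.9667 = 14.999 cmH2O·s/L.
C = Vt/(Pplat − PEEP) = 405.0 / (13.4 − 4) = 405.0/9.4 = 43.085 mL/cmH2O.
τ = R × C = 14.999 × 0.04309 L/cmH2O = 0.6463 s.
Fraction remaining = e^(−Te/τ) = e^(−1.29/0.6463) = 0.1359.
Trapped volume = 405.0 × 0.1359 = 55.04 mL.

55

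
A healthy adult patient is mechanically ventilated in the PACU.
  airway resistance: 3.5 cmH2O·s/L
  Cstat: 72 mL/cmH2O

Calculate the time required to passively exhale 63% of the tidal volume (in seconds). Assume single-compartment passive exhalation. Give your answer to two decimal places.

τ = R × C = 3.5 × 72 mL/cmH2O = 3.5 × 0.072 L/cmH2O = 0.252 s.
Exhaled fraction f = 1 − e^(−t/τ) → t = −τ·ln(1 − f) = −0.252·ln(0.37) = 0.2506 s.

0.25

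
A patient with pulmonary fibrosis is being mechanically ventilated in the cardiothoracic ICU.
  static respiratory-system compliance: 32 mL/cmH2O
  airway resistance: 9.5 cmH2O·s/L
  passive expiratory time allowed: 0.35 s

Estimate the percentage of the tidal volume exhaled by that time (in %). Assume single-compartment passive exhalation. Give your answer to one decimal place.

τ = R × C = 9.5 × 32 mL/cmH2O = 9.5 × 0.032 L/cmH2O = 0.304 s.
Passive exhalation: V(t)/V₀ = e^(−t/τ) = e^(−0.35/0.304) = 0.3162.
Fraction exhaled = 1 − 0.3162 = 0.6838 → 68.38%.

68.4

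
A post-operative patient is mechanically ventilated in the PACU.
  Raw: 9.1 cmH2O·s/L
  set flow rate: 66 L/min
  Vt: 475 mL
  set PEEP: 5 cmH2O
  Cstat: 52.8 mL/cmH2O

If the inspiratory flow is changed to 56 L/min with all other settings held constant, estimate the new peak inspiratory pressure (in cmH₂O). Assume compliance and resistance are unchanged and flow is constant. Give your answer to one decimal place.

22.5

Flow: 66 L/min ÷ 60 = 1.1 L/s.
New flow: 56 L/min ÷ 60 = 0.9333 L/s.
PIP = Vt/C + R·V̇ + PEEP (constant-flow equation of motion).
Only the resistive term changes: ΔPIP = R × ΔV̇ = 9.1 × (0.9333 − 1.1) = 9.1 × -0.1667 = -1.517 cmH2O.
Original PIP = 475/52.8 + 9.1×1.1 + 5 = 24.006 cmH2O; new PIP = 24.006 + (-1.517) = 22.489 cmH2O.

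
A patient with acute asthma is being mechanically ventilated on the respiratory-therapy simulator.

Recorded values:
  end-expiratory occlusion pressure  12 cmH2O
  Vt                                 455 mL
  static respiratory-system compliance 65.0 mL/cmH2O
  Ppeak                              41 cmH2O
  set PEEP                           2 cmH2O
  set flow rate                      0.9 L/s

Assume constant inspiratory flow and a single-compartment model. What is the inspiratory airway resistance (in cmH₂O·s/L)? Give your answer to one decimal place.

Total PEEP = 12 cmH2O (set 2 + intrinsic 10); this is the baseline alveolar pressure.
Equation of motion (constant flow): PIP = Vt/C + R·V̇ + PEEP.
R·V̇ = PIP − Vt/C − PEEP = 41 − 455/65.0 − 12 = 41 − 7.0 − 12 = 22.0 cmH2O.
R = 22.0 / 0.9 = 24.444 cmH2O·s/L.

24.4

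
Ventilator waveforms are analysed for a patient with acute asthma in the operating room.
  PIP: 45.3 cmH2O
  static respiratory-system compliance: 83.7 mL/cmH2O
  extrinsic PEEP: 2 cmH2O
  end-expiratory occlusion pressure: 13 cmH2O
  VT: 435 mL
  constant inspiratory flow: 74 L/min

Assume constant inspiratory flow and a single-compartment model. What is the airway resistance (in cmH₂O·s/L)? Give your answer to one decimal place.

Flow: 74 L/min ÷ 60 = 1.2333 L/s.
Total PEEP = 13 cmH2O (set 2 + intrinsic 11); this is the baseline alveolar pressure.
Equation of motion (constant flow): PIP = Vt/C + R·V̇ + PEEP.
R·V̇ = PIP − Vt/C − PEEP = 45.3 − 435/83.7 − 13 = 45.3 − 5.197 − 13 = 27.103 cmH2O.
R = 27.103 / 1.2333 = 21.976 cmH2O·s/L.

22.0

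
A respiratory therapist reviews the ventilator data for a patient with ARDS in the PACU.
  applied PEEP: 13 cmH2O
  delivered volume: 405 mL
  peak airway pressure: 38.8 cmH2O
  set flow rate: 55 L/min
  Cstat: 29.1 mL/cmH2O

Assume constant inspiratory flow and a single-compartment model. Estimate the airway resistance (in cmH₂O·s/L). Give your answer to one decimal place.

13.0

Flow: 55 L/min ÷ 60 = 0.9167 L/s.
Equation of motion (constant flow): PIP = Vt/C + R·V̇ + PEEP.
R·V̇ = PIP − Vt/C − PEEP = 38.8 − 405/29.1 − 13 = 38.8 − 13.918 − 13 = 11.882 cmH2O.
R = 11.882 / 0.9167 = 12.962 cmH2O·s/L.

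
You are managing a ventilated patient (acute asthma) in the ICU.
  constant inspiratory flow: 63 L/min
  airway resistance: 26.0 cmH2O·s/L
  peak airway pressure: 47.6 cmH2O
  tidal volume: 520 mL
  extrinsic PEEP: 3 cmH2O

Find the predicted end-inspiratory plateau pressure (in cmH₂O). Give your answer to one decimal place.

20.3

Flow: 63 L/min ÷ 60 = 1.05 L/s.
Pplat = PIP − Raw × flow = 47.6 − 26.0 × 1.05 = 47.6 − 27.3 = 20.3 cmH2O.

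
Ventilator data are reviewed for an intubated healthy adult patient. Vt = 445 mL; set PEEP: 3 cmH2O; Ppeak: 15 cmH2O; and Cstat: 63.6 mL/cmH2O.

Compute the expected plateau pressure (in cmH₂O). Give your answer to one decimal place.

Pplat = PEEP + Vt / Cstat = 3 + 445 / 63.6 = 3 + 6.997 = 9.997 cmH2O.

10.0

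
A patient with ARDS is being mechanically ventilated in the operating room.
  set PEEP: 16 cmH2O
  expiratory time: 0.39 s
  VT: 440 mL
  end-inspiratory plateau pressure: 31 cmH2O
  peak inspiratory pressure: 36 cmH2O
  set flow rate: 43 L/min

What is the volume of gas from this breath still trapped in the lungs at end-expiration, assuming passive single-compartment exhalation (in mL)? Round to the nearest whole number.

Flow: 43 L/min ÷ 60 = 0.7167 L/s.
R = (PIP − Pplat)/V̇ = (36 − 31) / 0.7167 = 5.0/0.7167 = 6.976 cmH2O·s/L.
C = Vt/(Pplat − PEEP) = 440.0 / (31 − 16) = 440.0/15.0 = 29.333 mL/cmH2O.
τ = R × C = 6.976 × 0.02933 L/cmH2O = 0.2046 s.
Fraction remaining = e^(−Te/τ) = e^(−0.39/0.2046) = 0.1487.
Trapped volume = 440.0 × 0.1487 = 65.428 mL.

65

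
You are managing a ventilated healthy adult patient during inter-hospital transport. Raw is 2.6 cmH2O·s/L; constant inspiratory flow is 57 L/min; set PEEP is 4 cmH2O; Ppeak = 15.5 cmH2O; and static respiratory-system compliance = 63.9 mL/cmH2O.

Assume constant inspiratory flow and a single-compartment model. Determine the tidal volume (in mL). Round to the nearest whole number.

Flow: 57 L/min ÷ 60 = 0.95 L/s.
Equation of motion (constant flow): PIP = Vt/C + R·V̇ + PEEP.
Vt/C = PIP − R·V̇ − PEEP = 15.5 − 2.47 − 4 = 9.03 cmH2O.
Vt = C × 9.03 = 63.9 × 9.03 = 577.02 mL.

577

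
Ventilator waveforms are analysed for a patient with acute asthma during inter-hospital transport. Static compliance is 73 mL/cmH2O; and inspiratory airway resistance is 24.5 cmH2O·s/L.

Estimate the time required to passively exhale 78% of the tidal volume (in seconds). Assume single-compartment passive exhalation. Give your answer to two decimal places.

τ = R × C = 24.5 × 73 mL/cmH2O = 24.5 × 0.073 L/cmH2O = 1.789 s.
Exhaled fraction f = 1 − e^(−t/τ) → t = −τ·ln(1 − f) = −1.789·ln(0.22) = 2.709 s.

2.71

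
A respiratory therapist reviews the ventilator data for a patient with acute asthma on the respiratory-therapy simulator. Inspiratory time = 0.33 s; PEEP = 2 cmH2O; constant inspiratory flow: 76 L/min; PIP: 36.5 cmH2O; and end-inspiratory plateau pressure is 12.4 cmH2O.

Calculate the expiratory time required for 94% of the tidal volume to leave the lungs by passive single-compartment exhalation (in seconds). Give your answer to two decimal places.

2.15

Flow: 76 L/min ÷ 60 = 1.2667 L/s.
Vt = flow × Ti = 1.2667 L/s × 0.33 s × 1000 mL/L = 418.01 mL.
R = (PIP − Pplat)/V̇ = (36.5 − 12.4) / 1.2667 = 24.1/1.2667 = 19.026 cmH2O·s/L.
C = Vt/(Pplat − PEEP) = 418.01 / (12.4 − 2) = 418.01/10.4 = 40.193 mL/cmH2O.
τ = R × C = 19.026 × 0.04019 L/cmH2O = 0.7647 s.
t = −τ·ln(1 − 0.94) = −0.7647·ln(0.06) = 2.151 s.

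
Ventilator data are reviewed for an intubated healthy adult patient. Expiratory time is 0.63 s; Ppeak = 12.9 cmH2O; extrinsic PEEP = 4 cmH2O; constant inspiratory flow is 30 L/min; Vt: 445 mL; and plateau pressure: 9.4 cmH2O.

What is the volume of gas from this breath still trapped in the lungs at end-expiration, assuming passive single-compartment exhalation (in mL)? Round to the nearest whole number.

149

Flow: 30 L/min ÷ 60 = 0.5 L/s.
R = (PIP − Pplat)/V̇ = (12.9 − 9.4) / 0.5 = 3.5/0.5 = 7.0 cmH2O·s/L.
C = Vt/(Pplat − PEEP) = 445.0 / (9.4 − 4) = 445.0/5.4 = 82.407 mL/cmH2O.
τ = R × C = 7.0 × 0.08241 L/cmH2O = 0.5769 s.
Fraction remaining = e^(−Te/τ) = e^(−0.63/0.5769) = 0.3355.
Trapped volume = 445.0 × 0.3355 = 149.3 mL.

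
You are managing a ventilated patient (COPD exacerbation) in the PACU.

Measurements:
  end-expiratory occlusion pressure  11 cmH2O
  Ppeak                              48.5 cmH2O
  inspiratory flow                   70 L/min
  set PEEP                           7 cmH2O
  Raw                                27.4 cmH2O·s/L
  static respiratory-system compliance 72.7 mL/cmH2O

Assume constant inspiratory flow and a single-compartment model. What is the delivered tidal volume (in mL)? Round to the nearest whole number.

Flow: 70 L/min ÷ 60 = 1.1667 L/s.
Total PEEP = 11 cmH2O (set 7 + intrinsic 4); this is the baseline alveolar pressure.
Equation of motion (constant flow): PIP = Vt/C + R·V̇ + PEEP.
Vt/C = PIP − R·V̇ − PEEP = 48.5 − 31.968 − 11 = 5.532 cmH2O.
Vt = C × 5.532 = 72.7 × 5.532 = 402.18 mL.

402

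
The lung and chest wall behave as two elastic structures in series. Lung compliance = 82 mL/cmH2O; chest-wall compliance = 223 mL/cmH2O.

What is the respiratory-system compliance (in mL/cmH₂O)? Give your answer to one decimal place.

Lung and chest wall are elastances in series: 1/Crs = 1/CL + 1/Ccw.
1/Crs = 1/82 + 1/223 = 0.01668.
Crs = 59.952 mL/cmH2O.

60.0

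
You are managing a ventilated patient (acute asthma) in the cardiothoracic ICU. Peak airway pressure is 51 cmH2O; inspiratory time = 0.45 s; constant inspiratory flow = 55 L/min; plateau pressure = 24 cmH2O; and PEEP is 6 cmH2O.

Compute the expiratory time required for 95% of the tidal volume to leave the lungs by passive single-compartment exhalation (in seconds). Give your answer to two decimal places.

2.02

Flow: 55 L/min ÷ 60 = 0.9167 L/s.
Vt = flow × Ti = 0.9167 L/s × 0.45 s × 1000 mL/L = 412.52 mL.
R = (PIP − Pplat)/V̇ = (51 − 24) / 0.9167 = 27.0/0.9167 = 29.453 cmH2O·s/L.
C = Vt/(Pplat − PEEP) = 412.52 / (24 − 6) = 412.52/18.0 = 22.918 mL/cmH2O.
τ = R × C = 29.453 × 0.02292 L/cmH2O = 0.6751 s.
t = −τ·ln(1 − 0.95) = −0.6751·ln(0.05) = 2.022 s.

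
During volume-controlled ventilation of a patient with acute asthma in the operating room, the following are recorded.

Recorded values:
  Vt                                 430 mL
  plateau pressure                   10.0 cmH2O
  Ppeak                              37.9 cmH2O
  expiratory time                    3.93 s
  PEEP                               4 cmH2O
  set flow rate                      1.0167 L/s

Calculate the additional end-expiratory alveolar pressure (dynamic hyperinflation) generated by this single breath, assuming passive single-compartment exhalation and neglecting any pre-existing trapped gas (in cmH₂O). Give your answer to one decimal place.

0.8

R = (PIP − Pplat)/V̇ = (37.9 − 10.0) / 1.0167 = 27.9/1.0167 = 27.442 cmH2O·s/L.
C = Vt/(Pplat − PEEP) = 430.0 / (10.0 − 4) = 430.0/6.0 = 71.667 mL/cmH2O.
τ = R × C = 27.442 × 0.07167 L/cmH2O = 1.967 s.
Fraction remaining = e^(−Te/τ) = e^(−3.93/1.967) = 0.1356; trapped volume = 430.0 × 0.1356 = 58.308 mL.
Additional alveolar pressure from trapping ≈ V_trapped / C = 58.308 / 71.667 = 0.8136 cmH2O.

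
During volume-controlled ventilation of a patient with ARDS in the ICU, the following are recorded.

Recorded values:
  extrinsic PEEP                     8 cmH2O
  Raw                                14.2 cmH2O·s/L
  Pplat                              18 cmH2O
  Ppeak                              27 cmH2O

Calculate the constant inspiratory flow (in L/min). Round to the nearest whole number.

flow = (PIP − Pplat) / Raw = (27 − 18) / 14.2 = 0.6338 L/s × 60 = 38.028 L/min.

38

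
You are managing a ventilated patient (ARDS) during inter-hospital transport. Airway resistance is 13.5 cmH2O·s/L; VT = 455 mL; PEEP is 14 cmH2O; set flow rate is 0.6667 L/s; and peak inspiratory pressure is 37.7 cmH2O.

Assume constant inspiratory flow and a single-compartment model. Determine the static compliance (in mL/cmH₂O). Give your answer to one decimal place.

31.0

Equation of motion (constant flow): PIP = Vt/C + R·V̇ + PEEP.
Vt/C = PIP − R·V̇ − PEEP = 37.7 − 13.5×0.6667 − 14 = 37.7 − 9.0 − 14 = 14.7 cmH2O.
C = Vt / 14.7 = 455 / 14.7 = 30.952 mL/cmH2O.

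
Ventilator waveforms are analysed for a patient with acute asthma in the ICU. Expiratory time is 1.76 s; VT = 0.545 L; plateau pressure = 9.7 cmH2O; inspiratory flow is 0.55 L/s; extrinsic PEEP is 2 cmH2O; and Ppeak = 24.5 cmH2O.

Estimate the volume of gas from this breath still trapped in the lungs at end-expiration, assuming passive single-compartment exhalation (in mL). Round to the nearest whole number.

216

R = (PIP − Pplat)/V̇ = (24.5 − 9.7) / 0.55 = 14.8/0.55 = 26.909 cmH2O·s/L.
C = Vt/(Pplat − PEEP) = 545.0 / (9.7 − 2) = 545.0/7.7 = 70.779 mL/cmH2O.
τ = R × C = 26.909 × 0.07078 L/cmH2O = 1.905 s.
Fraction remaining = e^(−Te/τ) = e^(−1.76/1.905) = 0.397.
Trapped volume = 545.0 × 0.397 = 216.37 mL.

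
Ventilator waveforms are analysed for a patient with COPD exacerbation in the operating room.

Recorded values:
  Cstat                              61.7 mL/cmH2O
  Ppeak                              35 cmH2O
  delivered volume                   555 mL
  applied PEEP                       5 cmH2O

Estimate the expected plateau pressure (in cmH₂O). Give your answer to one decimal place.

14.0

Pplat = PEEP + Vt / Cstat = 5 + 555 / 61.7 = 5 + 8.995 = 13.995 cmH2O.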